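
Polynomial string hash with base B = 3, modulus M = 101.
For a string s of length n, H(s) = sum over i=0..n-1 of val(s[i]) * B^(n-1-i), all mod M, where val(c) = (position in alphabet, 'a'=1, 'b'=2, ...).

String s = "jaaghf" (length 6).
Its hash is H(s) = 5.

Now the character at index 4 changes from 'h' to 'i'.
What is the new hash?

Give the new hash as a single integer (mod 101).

val('h') = 8, val('i') = 9
Position k = 4, exponent = n-1-k = 1
B^1 mod M = 3^1 mod 101 = 3
Delta = (9 - 8) * 3 mod 101 = 3
New hash = (5 + 3) mod 101 = 8

Answer: 8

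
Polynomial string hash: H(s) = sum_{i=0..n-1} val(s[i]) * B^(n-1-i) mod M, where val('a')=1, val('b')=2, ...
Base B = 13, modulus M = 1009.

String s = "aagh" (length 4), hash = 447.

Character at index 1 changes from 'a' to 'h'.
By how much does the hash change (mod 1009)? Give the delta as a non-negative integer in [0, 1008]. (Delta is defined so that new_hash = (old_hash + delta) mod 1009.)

Answer: 174

Derivation:
Delta formula: (val(new) - val(old)) * B^(n-1-k) mod M
  val('h') - val('a') = 8 - 1 = 7
  B^(n-1-k) = 13^2 mod 1009 = 169
  Delta = 7 * 169 mod 1009 = 174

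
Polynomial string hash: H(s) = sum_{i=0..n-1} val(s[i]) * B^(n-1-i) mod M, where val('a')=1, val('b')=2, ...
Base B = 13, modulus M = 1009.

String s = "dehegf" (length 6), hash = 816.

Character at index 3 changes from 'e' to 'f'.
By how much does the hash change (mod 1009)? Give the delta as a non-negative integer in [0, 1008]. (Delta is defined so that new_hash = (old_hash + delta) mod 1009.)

Answer: 169

Derivation:
Delta formula: (val(new) - val(old)) * B^(n-1-k) mod M
  val('f') - val('e') = 6 - 5 = 1
  B^(n-1-k) = 13^2 mod 1009 = 169
  Delta = 1 * 169 mod 1009 = 169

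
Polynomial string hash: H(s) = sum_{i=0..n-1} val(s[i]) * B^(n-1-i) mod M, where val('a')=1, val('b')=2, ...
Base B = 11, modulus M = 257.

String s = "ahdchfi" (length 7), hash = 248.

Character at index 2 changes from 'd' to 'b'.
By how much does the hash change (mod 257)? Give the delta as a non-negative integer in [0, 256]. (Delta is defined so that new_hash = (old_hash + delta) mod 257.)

Answer: 16

Derivation:
Delta formula: (val(new) - val(old)) * B^(n-1-k) mod M
  val('b') - val('d') = 2 - 4 = -2
  B^(n-1-k) = 11^4 mod 257 = 249
  Delta = -2 * 249 mod 257 = 16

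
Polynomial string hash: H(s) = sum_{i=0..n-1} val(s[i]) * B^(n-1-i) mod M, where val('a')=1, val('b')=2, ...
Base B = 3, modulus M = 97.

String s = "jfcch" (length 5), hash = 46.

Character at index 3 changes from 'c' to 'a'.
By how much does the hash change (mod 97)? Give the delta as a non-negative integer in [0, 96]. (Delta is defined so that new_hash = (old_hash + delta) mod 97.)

Delta formula: (val(new) - val(old)) * B^(n-1-k) mod M
  val('a') - val('c') = 1 - 3 = -2
  B^(n-1-k) = 3^1 mod 97 = 3
  Delta = -2 * 3 mod 97 = 91

Answer: 91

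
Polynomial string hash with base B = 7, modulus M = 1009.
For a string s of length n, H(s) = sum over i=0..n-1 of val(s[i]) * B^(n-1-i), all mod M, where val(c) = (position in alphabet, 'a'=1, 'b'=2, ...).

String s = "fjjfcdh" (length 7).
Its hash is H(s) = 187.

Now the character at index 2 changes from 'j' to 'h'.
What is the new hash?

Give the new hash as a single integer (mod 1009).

Answer: 430

Derivation:
val('j') = 10, val('h') = 8
Position k = 2, exponent = n-1-k = 4
B^4 mod M = 7^4 mod 1009 = 383
Delta = (8 - 10) * 383 mod 1009 = 243
New hash = (187 + 243) mod 1009 = 430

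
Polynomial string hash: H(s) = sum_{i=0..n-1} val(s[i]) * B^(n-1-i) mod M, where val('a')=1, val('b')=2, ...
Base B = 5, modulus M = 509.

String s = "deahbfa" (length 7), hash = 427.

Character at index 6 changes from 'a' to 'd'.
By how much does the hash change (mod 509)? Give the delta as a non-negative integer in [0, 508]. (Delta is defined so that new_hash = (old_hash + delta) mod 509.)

Delta formula: (val(new) - val(old)) * B^(n-1-k) mod M
  val('d') - val('a') = 4 - 1 = 3
  B^(n-1-k) = 5^0 mod 509 = 1
  Delta = 3 * 1 mod 509 = 3

Answer: 3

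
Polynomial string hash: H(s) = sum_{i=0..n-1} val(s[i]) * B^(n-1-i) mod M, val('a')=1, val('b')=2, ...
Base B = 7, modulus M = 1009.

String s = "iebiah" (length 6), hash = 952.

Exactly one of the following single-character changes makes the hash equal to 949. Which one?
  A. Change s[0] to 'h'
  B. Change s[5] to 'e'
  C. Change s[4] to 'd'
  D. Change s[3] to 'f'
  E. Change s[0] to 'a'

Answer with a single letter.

Answer: B

Derivation:
Option A: s[0]='i'->'h', delta=(8-9)*7^5 mod 1009 = 346, hash=952+346 mod 1009 = 289
Option B: s[5]='h'->'e', delta=(5-8)*7^0 mod 1009 = 1006, hash=952+1006 mod 1009 = 949 <-- target
Option C: s[4]='a'->'d', delta=(4-1)*7^1 mod 1009 = 21, hash=952+21 mod 1009 = 973
Option D: s[3]='i'->'f', delta=(6-9)*7^2 mod 1009 = 862, hash=952+862 mod 1009 = 805
Option E: s[0]='i'->'a', delta=(1-9)*7^5 mod 1009 = 750, hash=952+750 mod 1009 = 693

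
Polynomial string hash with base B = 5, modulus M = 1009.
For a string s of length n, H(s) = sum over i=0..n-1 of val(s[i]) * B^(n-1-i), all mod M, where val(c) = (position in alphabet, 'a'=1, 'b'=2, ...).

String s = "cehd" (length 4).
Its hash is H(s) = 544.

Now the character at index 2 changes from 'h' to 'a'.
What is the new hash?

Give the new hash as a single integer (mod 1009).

val('h') = 8, val('a') = 1
Position k = 2, exponent = n-1-k = 1
B^1 mod M = 5^1 mod 1009 = 5
Delta = (1 - 8) * 5 mod 1009 = 974
New hash = (544 + 974) mod 1009 = 509

Answer: 509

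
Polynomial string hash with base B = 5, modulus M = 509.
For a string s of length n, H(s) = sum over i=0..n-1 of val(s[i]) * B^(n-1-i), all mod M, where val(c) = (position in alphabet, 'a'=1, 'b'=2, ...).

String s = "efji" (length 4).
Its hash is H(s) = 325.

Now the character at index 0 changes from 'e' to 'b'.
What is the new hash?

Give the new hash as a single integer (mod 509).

val('e') = 5, val('b') = 2
Position k = 0, exponent = n-1-k = 3
B^3 mod M = 5^3 mod 509 = 125
Delta = (2 - 5) * 125 mod 509 = 134
New hash = (325 + 134) mod 509 = 459

Answer: 459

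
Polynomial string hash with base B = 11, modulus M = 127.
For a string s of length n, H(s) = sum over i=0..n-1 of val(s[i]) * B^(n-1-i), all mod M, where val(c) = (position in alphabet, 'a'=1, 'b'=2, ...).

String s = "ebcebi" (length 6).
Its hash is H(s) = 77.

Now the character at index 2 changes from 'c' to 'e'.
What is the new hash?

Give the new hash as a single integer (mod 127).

val('c') = 3, val('e') = 5
Position k = 2, exponent = n-1-k = 3
B^3 mod M = 11^3 mod 127 = 61
Delta = (5 - 3) * 61 mod 127 = 122
New hash = (77 + 122) mod 127 = 72

Answer: 72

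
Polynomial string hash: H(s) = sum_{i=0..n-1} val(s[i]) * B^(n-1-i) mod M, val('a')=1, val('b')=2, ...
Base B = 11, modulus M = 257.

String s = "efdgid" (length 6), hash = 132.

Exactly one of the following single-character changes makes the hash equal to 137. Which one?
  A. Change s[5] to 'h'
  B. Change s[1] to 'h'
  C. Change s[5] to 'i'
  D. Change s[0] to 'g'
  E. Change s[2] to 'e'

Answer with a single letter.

Answer: C

Derivation:
Option A: s[5]='d'->'h', delta=(8-4)*11^0 mod 257 = 4, hash=132+4 mod 257 = 136
Option B: s[1]='f'->'h', delta=(8-6)*11^4 mod 257 = 241, hash=132+241 mod 257 = 116
Option C: s[5]='d'->'i', delta=(9-4)*11^0 mod 257 = 5, hash=132+5 mod 257 = 137 <-- target
Option D: s[0]='e'->'g', delta=(7-5)*11^5 mod 257 = 81, hash=132+81 mod 257 = 213
Option E: s[2]='d'->'e', delta=(5-4)*11^3 mod 257 = 46, hash=132+46 mod 257 = 178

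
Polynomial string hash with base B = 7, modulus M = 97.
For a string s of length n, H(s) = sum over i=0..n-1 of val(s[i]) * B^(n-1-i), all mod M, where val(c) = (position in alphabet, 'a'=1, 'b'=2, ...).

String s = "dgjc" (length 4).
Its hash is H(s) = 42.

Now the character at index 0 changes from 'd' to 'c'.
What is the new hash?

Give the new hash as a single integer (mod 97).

Answer: 87

Derivation:
val('d') = 4, val('c') = 3
Position k = 0, exponent = n-1-k = 3
B^3 mod M = 7^3 mod 97 = 52
Delta = (3 - 4) * 52 mod 97 = 45
New hash = (42 + 45) mod 97 = 87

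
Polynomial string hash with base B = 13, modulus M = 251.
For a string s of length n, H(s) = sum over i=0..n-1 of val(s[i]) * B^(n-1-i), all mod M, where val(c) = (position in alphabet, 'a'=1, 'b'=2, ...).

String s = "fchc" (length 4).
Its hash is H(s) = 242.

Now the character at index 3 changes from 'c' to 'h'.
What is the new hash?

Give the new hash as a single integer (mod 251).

val('c') = 3, val('h') = 8
Position k = 3, exponent = n-1-k = 0
B^0 mod M = 13^0 mod 251 = 1
Delta = (8 - 3) * 1 mod 251 = 5
New hash = (242 + 5) mod 251 = 247

Answer: 247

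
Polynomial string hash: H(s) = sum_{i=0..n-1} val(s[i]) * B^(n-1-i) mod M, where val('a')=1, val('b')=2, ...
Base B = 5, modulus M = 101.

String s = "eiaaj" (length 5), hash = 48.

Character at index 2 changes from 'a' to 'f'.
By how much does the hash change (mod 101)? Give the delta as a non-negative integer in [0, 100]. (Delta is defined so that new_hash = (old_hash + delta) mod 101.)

Delta formula: (val(new) - val(old)) * B^(n-1-k) mod M
  val('f') - val('a') = 6 - 1 = 5
  B^(n-1-k) = 5^2 mod 101 = 25
  Delta = 5 * 25 mod 101 = 24

Answer: 24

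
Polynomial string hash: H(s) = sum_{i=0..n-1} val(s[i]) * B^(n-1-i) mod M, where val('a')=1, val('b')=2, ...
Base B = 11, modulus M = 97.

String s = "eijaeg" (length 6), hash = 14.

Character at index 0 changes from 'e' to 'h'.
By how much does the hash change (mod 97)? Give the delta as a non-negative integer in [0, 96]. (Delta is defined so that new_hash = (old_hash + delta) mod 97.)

Delta formula: (val(new) - val(old)) * B^(n-1-k) mod M
  val('h') - val('e') = 8 - 5 = 3
  B^(n-1-k) = 11^5 mod 97 = 31
  Delta = 3 * 31 mod 97 = 93

Answer: 93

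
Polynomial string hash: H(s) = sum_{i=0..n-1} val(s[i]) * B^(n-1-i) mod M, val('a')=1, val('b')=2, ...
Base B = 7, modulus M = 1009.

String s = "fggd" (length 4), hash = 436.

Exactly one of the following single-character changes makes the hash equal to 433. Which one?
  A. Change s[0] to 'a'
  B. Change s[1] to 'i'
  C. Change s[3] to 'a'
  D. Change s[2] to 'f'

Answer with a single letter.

Option A: s[0]='f'->'a', delta=(1-6)*7^3 mod 1009 = 303, hash=436+303 mod 1009 = 739
Option B: s[1]='g'->'i', delta=(9-7)*7^2 mod 1009 = 98, hash=436+98 mod 1009 = 534
Option C: s[3]='d'->'a', delta=(1-4)*7^0 mod 1009 = 1006, hash=436+1006 mod 1009 = 433 <-- target
Option D: s[2]='g'->'f', delta=(6-7)*7^1 mod 1009 = 1002, hash=436+1002 mod 1009 = 429

Answer: C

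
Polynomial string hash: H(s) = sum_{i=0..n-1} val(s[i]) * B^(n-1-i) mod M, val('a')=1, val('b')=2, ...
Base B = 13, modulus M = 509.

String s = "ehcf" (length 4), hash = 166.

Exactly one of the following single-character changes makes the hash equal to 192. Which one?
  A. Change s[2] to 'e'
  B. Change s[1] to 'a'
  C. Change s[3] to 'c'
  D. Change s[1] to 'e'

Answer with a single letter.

Option A: s[2]='c'->'e', delta=(5-3)*13^1 mod 509 = 26, hash=166+26 mod 509 = 192 <-- target
Option B: s[1]='h'->'a', delta=(1-8)*13^2 mod 509 = 344, hash=166+344 mod 509 = 1
Option C: s[3]='f'->'c', delta=(3-6)*13^0 mod 509 = 506, hash=166+506 mod 509 = 163
Option D: s[1]='h'->'e', delta=(5-8)*13^2 mod 509 = 2, hash=166+2 mod 509 = 168

Answer: A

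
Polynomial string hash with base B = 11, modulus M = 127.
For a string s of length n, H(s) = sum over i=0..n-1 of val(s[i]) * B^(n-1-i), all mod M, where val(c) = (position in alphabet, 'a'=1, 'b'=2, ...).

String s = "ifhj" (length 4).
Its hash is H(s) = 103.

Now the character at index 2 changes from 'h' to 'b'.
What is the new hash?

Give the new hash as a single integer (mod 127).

val('h') = 8, val('b') = 2
Position k = 2, exponent = n-1-k = 1
B^1 mod M = 11^1 mod 127 = 11
Delta = (2 - 8) * 11 mod 127 = 61
New hash = (103 + 61) mod 127 = 37

Answer: 37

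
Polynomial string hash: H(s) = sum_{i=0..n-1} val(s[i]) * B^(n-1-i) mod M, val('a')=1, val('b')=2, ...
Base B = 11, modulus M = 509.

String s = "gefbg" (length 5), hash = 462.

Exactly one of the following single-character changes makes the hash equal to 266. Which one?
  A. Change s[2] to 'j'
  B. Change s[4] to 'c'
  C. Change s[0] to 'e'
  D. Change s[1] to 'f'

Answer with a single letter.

Option A: s[2]='f'->'j', delta=(10-6)*11^2 mod 509 = 484, hash=462+484 mod 509 = 437
Option B: s[4]='g'->'c', delta=(3-7)*11^0 mod 509 = 505, hash=462+505 mod 509 = 458
Option C: s[0]='g'->'e', delta=(5-7)*11^4 mod 509 = 240, hash=462+240 mod 509 = 193
Option D: s[1]='e'->'f', delta=(6-5)*11^3 mod 509 = 313, hash=462+313 mod 509 = 266 <-- target

Answer: D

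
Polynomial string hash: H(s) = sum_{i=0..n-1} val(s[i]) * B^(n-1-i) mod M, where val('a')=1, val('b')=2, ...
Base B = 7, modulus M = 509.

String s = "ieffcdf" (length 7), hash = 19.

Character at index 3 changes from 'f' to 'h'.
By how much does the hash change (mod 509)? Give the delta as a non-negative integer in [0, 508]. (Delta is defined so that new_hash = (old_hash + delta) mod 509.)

Answer: 177

Derivation:
Delta formula: (val(new) - val(old)) * B^(n-1-k) mod M
  val('h') - val('f') = 8 - 6 = 2
  B^(n-1-k) = 7^3 mod 509 = 343
  Delta = 2 * 343 mod 509 = 177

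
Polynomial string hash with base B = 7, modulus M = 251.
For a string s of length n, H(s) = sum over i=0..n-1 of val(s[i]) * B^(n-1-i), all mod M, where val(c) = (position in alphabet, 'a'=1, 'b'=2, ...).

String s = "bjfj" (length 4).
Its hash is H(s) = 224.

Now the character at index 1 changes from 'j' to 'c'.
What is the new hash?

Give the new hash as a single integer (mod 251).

val('j') = 10, val('c') = 3
Position k = 1, exponent = n-1-k = 2
B^2 mod M = 7^2 mod 251 = 49
Delta = (3 - 10) * 49 mod 251 = 159
New hash = (224 + 159) mod 251 = 132

Answer: 132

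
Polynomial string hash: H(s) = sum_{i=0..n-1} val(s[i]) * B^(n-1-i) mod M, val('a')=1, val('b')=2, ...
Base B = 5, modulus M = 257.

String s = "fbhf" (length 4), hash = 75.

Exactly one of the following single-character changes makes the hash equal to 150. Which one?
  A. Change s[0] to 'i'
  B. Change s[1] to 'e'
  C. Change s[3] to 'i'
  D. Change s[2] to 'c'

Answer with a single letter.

Answer: B

Derivation:
Option A: s[0]='f'->'i', delta=(9-6)*5^3 mod 257 = 118, hash=75+118 mod 257 = 193
Option B: s[1]='b'->'e', delta=(5-2)*5^2 mod 257 = 75, hash=75+75 mod 257 = 150 <-- target
Option C: s[3]='f'->'i', delta=(9-6)*5^0 mod 257 = 3, hash=75+3 mod 257 = 78
Option D: s[2]='h'->'c', delta=(3-8)*5^1 mod 257 = 232, hash=75+232 mod 257 = 50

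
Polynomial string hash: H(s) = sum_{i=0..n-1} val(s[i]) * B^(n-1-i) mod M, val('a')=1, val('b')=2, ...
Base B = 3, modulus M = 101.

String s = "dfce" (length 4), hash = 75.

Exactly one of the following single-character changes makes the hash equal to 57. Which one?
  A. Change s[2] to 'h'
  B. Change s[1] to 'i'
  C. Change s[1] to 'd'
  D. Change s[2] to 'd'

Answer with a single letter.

Option A: s[2]='c'->'h', delta=(8-3)*3^1 mod 101 = 15, hash=75+15 mod 101 = 90
Option B: s[1]='f'->'i', delta=(9-6)*3^2 mod 101 = 27, hash=75+27 mod 101 = 1
Option C: s[1]='f'->'d', delta=(4-6)*3^2 mod 101 = 83, hash=75+83 mod 101 = 57 <-- target
Option D: s[2]='c'->'d', delta=(4-3)*3^1 mod 101 = 3, hash=75+3 mod 101 = 78

Answer: C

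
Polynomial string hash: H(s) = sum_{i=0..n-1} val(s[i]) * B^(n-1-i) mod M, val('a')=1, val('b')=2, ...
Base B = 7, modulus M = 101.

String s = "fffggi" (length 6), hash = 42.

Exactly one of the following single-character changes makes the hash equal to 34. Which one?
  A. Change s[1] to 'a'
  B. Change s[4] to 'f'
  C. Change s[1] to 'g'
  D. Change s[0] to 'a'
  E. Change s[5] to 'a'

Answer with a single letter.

Answer: E

Derivation:
Option A: s[1]='f'->'a', delta=(1-6)*7^4 mod 101 = 14, hash=42+14 mod 101 = 56
Option B: s[4]='g'->'f', delta=(6-7)*7^1 mod 101 = 94, hash=42+94 mod 101 = 35
Option C: s[1]='f'->'g', delta=(7-6)*7^4 mod 101 = 78, hash=42+78 mod 101 = 19
Option D: s[0]='f'->'a', delta=(1-6)*7^5 mod 101 = 98, hash=42+98 mod 101 = 39
Option E: s[5]='i'->'a', delta=(1-9)*7^0 mod 101 = 93, hash=42+93 mod 101 = 34 <-- target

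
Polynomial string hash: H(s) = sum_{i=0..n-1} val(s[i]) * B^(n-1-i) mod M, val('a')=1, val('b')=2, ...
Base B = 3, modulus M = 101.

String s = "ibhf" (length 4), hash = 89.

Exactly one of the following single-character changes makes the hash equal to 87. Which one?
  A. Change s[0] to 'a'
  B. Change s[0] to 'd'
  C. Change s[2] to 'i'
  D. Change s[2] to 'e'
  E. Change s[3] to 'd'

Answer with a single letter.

Option A: s[0]='i'->'a', delta=(1-9)*3^3 mod 101 = 87, hash=89+87 mod 101 = 75
Option B: s[0]='i'->'d', delta=(4-9)*3^3 mod 101 = 67, hash=89+67 mod 101 = 55
Option C: s[2]='h'->'i', delta=(9-8)*3^1 mod 101 = 3, hash=89+3 mod 101 = 92
Option D: s[2]='h'->'e', delta=(5-8)*3^1 mod 101 = 92, hash=89+92 mod 101 = 80
Option E: s[3]='f'->'d', delta=(4-6)*3^0 mod 101 = 99, hash=89+99 mod 101 = 87 <-- target

Answer: E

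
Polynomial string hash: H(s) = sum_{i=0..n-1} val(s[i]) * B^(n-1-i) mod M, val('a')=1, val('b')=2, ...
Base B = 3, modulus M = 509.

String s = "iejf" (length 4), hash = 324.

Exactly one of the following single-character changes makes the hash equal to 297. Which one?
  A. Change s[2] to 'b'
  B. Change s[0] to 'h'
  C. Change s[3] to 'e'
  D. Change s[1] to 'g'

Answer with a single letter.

Answer: B

Derivation:
Option A: s[2]='j'->'b', delta=(2-10)*3^1 mod 509 = 485, hash=324+485 mod 509 = 300
Option B: s[0]='i'->'h', delta=(8-9)*3^3 mod 509 = 482, hash=324+482 mod 509 = 297 <-- target
Option C: s[3]='f'->'e', delta=(5-6)*3^0 mod 509 = 508, hash=324+508 mod 509 = 323
Option D: s[1]='e'->'g', delta=(7-5)*3^2 mod 509 = 18, hash=324+18 mod 509 = 342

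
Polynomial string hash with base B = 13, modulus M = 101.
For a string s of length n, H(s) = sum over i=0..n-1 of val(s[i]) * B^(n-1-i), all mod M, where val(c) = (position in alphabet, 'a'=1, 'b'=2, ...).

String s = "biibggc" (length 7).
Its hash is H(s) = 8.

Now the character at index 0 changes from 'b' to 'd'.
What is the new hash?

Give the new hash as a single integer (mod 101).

val('b') = 2, val('d') = 4
Position k = 0, exponent = n-1-k = 6
B^6 mod M = 13^6 mod 101 = 19
Delta = (4 - 2) * 19 mod 101 = 38
New hash = (8 + 38) mod 101 = 46

Answer: 46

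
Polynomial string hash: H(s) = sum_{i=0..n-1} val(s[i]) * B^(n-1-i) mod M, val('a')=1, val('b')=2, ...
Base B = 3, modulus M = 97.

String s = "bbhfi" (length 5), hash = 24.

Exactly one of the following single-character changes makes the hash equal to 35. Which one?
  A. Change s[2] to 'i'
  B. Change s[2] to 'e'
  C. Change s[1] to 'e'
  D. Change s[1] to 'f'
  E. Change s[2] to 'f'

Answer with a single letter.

Answer: D

Derivation:
Option A: s[2]='h'->'i', delta=(9-8)*3^2 mod 97 = 9, hash=24+9 mod 97 = 33
Option B: s[2]='h'->'e', delta=(5-8)*3^2 mod 97 = 70, hash=24+70 mod 97 = 94
Option C: s[1]='b'->'e', delta=(5-2)*3^3 mod 97 = 81, hash=24+81 mod 97 = 8
Option D: s[1]='b'->'f', delta=(6-2)*3^3 mod 97 = 11, hash=24+11 mod 97 = 35 <-- target
Option E: s[2]='h'->'f', delta=(6-8)*3^2 mod 97 = 79, hash=24+79 mod 97 = 6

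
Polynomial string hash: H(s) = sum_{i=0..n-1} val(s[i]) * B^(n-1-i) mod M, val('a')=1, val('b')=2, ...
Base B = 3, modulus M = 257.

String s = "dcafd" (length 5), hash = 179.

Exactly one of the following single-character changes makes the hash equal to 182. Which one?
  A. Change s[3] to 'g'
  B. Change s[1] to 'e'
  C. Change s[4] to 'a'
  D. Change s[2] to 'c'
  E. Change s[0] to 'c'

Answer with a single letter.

Answer: A

Derivation:
Option A: s[3]='f'->'g', delta=(7-6)*3^1 mod 257 = 3, hash=179+3 mod 257 = 182 <-- target
Option B: s[1]='c'->'e', delta=(5-3)*3^3 mod 257 = 54, hash=179+54 mod 257 = 233
Option C: s[4]='d'->'a', delta=(1-4)*3^0 mod 257 = 254, hash=179+254 mod 257 = 176
Option D: s[2]='a'->'c', delta=(3-1)*3^2 mod 257 = 18, hash=179+18 mod 257 = 197
Option E: s[0]='d'->'c', delta=(3-4)*3^4 mod 257 = 176, hash=179+176 mod 257 = 98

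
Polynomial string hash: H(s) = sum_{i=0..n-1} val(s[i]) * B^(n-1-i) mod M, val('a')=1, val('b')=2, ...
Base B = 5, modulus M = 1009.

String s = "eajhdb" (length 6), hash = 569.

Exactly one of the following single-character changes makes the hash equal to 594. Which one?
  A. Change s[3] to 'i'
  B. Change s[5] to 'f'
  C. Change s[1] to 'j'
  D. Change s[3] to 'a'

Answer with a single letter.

Answer: A

Derivation:
Option A: s[3]='h'->'i', delta=(9-8)*5^2 mod 1009 = 25, hash=569+25 mod 1009 = 594 <-- target
Option B: s[5]='b'->'f', delta=(6-2)*5^0 mod 1009 = 4, hash=569+4 mod 1009 = 573
Option C: s[1]='a'->'j', delta=(10-1)*5^4 mod 1009 = 580, hash=569+580 mod 1009 = 140
Option D: s[3]='h'->'a', delta=(1-8)*5^2 mod 1009 = 834, hash=569+834 mod 1009 = 394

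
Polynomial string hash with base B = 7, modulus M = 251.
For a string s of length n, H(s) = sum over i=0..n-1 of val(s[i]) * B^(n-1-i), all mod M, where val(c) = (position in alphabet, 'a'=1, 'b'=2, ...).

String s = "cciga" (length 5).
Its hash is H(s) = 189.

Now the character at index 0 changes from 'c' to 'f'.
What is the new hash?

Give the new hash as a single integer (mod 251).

Answer: 113

Derivation:
val('c') = 3, val('f') = 6
Position k = 0, exponent = n-1-k = 4
B^4 mod M = 7^4 mod 251 = 142
Delta = (6 - 3) * 142 mod 251 = 175
New hash = (189 + 175) mod 251 = 113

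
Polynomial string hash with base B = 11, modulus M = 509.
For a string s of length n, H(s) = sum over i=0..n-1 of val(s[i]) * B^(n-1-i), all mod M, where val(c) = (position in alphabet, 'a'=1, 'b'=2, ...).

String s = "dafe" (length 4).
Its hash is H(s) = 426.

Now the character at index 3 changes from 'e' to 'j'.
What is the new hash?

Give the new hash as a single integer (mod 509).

val('e') = 5, val('j') = 10
Position k = 3, exponent = n-1-k = 0
B^0 mod M = 11^0 mod 509 = 1
Delta = (10 - 5) * 1 mod 509 = 5
New hash = (426 + 5) mod 509 = 431

Answer: 431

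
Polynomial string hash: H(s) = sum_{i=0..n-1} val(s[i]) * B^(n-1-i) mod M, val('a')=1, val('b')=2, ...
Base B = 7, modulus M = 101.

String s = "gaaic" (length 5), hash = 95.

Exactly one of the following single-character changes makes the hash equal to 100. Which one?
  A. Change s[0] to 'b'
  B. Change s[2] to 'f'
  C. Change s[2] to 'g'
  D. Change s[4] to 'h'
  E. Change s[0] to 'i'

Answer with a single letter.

Option A: s[0]='g'->'b', delta=(2-7)*7^4 mod 101 = 14, hash=95+14 mod 101 = 8
Option B: s[2]='a'->'f', delta=(6-1)*7^2 mod 101 = 43, hash=95+43 mod 101 = 37
Option C: s[2]='a'->'g', delta=(7-1)*7^2 mod 101 = 92, hash=95+92 mod 101 = 86
Option D: s[4]='c'->'h', delta=(8-3)*7^0 mod 101 = 5, hash=95+5 mod 101 = 100 <-- target
Option E: s[0]='g'->'i', delta=(9-7)*7^4 mod 101 = 55, hash=95+55 mod 101 = 49

Answer: D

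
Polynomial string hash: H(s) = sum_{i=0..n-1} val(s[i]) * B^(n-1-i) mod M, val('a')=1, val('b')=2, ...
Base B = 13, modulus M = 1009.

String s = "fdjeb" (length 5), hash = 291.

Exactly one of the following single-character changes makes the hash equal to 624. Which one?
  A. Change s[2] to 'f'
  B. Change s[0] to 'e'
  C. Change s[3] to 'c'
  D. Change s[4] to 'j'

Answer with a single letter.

Option A: s[2]='j'->'f', delta=(6-10)*13^2 mod 1009 = 333, hash=291+333 mod 1009 = 624 <-- target
Option B: s[0]='f'->'e', delta=(5-6)*13^4 mod 1009 = 700, hash=291+700 mod 1009 = 991
Option C: s[3]='e'->'c', delta=(3-5)*13^1 mod 1009 = 983, hash=291+983 mod 1009 = 265
Option D: s[4]='b'->'j', delta=(10-2)*13^0 mod 1009 = 8, hash=291+8 mod 1009 = 299

Answer: A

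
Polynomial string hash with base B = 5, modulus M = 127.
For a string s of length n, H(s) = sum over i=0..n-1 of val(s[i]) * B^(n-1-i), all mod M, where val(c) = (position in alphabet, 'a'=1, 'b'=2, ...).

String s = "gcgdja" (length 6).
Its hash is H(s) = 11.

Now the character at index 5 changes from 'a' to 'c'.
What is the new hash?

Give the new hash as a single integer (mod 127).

val('a') = 1, val('c') = 3
Position k = 5, exponent = n-1-k = 0
B^0 mod M = 5^0 mod 127 = 1
Delta = (3 - 1) * 1 mod 127 = 2
New hash = (11 + 2) mod 127 = 13

Answer: 13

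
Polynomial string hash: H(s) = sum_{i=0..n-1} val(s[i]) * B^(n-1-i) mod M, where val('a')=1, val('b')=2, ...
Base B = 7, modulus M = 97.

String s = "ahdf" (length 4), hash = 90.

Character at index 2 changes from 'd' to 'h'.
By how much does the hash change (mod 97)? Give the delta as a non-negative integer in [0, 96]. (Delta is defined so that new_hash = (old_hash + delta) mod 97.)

Delta formula: (val(new) - val(old)) * B^(n-1-k) mod M
  val('h') - val('d') = 8 - 4 = 4
  B^(n-1-k) = 7^1 mod 97 = 7
  Delta = 4 * 7 mod 97 = 28

Answer: 28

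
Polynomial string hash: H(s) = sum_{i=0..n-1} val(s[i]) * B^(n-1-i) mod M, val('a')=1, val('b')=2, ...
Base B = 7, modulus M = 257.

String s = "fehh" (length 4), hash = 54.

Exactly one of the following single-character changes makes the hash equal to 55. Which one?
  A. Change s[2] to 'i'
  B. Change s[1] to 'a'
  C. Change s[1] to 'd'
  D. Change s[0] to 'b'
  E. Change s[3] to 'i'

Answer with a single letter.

Answer: E

Derivation:
Option A: s[2]='h'->'i', delta=(9-8)*7^1 mod 257 = 7, hash=54+7 mod 257 = 61
Option B: s[1]='e'->'a', delta=(1-5)*7^2 mod 257 = 61, hash=54+61 mod 257 = 115
Option C: s[1]='e'->'d', delta=(4-5)*7^2 mod 257 = 208, hash=54+208 mod 257 = 5
Option D: s[0]='f'->'b', delta=(2-6)*7^3 mod 257 = 170, hash=54+170 mod 257 = 224
Option E: s[3]='h'->'i', delta=(9-8)*7^0 mod 257 = 1, hash=54+1 mod 257 = 55 <-- target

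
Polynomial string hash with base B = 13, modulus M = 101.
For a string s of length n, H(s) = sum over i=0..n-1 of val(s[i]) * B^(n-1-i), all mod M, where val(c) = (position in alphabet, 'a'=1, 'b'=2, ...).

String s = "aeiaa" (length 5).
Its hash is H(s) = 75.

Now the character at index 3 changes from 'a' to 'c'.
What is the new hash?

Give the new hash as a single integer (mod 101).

Answer: 0

Derivation:
val('a') = 1, val('c') = 3
Position k = 3, exponent = n-1-k = 1
B^1 mod M = 13^1 mod 101 = 13
Delta = (3 - 1) * 13 mod 101 = 26
New hash = (75 + 26) mod 101 = 0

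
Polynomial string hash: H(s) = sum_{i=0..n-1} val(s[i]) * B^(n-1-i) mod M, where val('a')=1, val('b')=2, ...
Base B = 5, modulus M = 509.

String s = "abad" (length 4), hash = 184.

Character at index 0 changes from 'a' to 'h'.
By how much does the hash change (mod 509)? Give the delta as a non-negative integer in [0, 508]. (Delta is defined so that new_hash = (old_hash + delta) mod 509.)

Delta formula: (val(new) - val(old)) * B^(n-1-k) mod M
  val('h') - val('a') = 8 - 1 = 7
  B^(n-1-k) = 5^3 mod 509 = 125
  Delta = 7 * 125 mod 509 = 366

Answer: 366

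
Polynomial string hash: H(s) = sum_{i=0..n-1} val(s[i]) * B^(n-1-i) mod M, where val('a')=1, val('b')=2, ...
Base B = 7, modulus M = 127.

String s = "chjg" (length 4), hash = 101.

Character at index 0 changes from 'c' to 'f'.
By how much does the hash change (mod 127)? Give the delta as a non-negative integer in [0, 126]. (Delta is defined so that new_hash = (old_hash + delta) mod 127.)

Delta formula: (val(new) - val(old)) * B^(n-1-k) mod M
  val('f') - val('c') = 6 - 3 = 3
  B^(n-1-k) = 7^3 mod 127 = 89
  Delta = 3 * 89 mod 127 = 13

Answer: 13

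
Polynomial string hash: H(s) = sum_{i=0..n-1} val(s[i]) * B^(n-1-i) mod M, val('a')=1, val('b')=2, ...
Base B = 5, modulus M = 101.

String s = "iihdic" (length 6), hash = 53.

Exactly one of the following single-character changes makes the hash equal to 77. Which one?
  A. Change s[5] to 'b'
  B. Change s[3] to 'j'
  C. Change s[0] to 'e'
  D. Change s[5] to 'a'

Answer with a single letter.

Answer: C

Derivation:
Option A: s[5]='c'->'b', delta=(2-3)*5^0 mod 101 = 100, hash=53+100 mod 101 = 52
Option B: s[3]='d'->'j', delta=(10-4)*5^2 mod 101 = 49, hash=53+49 mod 101 = 1
Option C: s[0]='i'->'e', delta=(5-9)*5^5 mod 101 = 24, hash=53+24 mod 101 = 77 <-- target
Option D: s[5]='c'->'a', delta=(1-3)*5^0 mod 101 = 99, hash=53+99 mod 101 = 51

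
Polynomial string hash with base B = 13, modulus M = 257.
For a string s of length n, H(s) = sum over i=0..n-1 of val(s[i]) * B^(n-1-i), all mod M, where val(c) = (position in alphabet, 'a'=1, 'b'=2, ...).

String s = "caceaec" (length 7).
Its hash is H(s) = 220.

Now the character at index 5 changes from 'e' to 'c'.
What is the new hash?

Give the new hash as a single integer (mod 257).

val('e') = 5, val('c') = 3
Position k = 5, exponent = n-1-k = 1
B^1 mod M = 13^1 mod 257 = 13
Delta = (3 - 5) * 13 mod 257 = 231
New hash = (220 + 231) mod 257 = 194

Answer: 194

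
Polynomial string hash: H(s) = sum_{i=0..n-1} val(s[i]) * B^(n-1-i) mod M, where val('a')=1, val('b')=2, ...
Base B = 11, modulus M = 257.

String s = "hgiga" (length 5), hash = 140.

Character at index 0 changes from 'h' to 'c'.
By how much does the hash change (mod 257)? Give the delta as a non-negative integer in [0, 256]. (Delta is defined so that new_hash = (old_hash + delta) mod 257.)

Delta formula: (val(new) - val(old)) * B^(n-1-k) mod M
  val('c') - val('h') = 3 - 8 = -5
  B^(n-1-k) = 11^4 mod 257 = 249
  Delta = -5 * 249 mod 257 = 40

Answer: 40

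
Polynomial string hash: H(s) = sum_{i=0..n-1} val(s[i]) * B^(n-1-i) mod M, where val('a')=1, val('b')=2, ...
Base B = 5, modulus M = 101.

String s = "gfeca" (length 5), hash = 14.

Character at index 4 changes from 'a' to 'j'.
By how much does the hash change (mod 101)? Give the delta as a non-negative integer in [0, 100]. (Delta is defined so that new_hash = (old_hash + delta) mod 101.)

Delta formula: (val(new) - val(old)) * B^(n-1-k) mod M
  val('j') - val('a') = 10 - 1 = 9
  B^(n-1-k) = 5^0 mod 101 = 1
  Delta = 9 * 1 mod 101 = 9

Answer: 9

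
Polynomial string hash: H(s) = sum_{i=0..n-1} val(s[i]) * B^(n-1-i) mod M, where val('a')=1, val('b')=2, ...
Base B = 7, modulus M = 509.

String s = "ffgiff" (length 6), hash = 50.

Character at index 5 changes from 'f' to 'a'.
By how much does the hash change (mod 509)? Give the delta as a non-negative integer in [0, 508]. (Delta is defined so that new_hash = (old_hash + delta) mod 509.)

Delta formula: (val(new) - val(old)) * B^(n-1-k) mod M
  val('a') - val('f') = 1 - 6 = -5
  B^(n-1-k) = 7^0 mod 509 = 1
  Delta = -5 * 1 mod 509 = 504

Answer: 504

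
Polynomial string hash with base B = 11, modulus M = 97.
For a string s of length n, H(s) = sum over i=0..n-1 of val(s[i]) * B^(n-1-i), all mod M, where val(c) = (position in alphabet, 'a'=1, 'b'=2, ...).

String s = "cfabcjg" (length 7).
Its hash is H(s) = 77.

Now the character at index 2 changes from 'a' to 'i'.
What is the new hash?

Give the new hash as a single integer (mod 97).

Answer: 29

Derivation:
val('a') = 1, val('i') = 9
Position k = 2, exponent = n-1-k = 4
B^4 mod M = 11^4 mod 97 = 91
Delta = (9 - 1) * 91 mod 97 = 49
New hash = (77 + 49) mod 97 = 29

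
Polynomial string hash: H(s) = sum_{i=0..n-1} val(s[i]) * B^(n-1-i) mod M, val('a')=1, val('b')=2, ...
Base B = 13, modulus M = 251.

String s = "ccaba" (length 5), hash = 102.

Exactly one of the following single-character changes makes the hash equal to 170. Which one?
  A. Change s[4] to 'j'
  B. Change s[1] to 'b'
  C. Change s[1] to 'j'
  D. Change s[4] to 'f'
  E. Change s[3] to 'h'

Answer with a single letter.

Option A: s[4]='a'->'j', delta=(10-1)*13^0 mod 251 = 9, hash=102+9 mod 251 = 111
Option B: s[1]='c'->'b', delta=(2-3)*13^3 mod 251 = 62, hash=102+62 mod 251 = 164
Option C: s[1]='c'->'j', delta=(10-3)*13^3 mod 251 = 68, hash=102+68 mod 251 = 170 <-- target
Option D: s[4]='a'->'f', delta=(6-1)*13^0 mod 251 = 5, hash=102+5 mod 251 = 107
Option E: s[3]='b'->'h', delta=(8-2)*13^1 mod 251 = 78, hash=102+78 mod 251 = 180

Answer: C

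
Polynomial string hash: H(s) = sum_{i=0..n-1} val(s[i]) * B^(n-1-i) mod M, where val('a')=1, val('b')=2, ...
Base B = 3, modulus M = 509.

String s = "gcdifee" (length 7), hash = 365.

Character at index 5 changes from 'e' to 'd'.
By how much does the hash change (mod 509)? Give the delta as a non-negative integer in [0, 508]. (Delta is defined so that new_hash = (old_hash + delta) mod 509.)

Delta formula: (val(new) - val(old)) * B^(n-1-k) mod M
  val('d') - val('e') = 4 - 5 = -1
  B^(n-1-k) = 3^1 mod 509 = 3
  Delta = -1 * 3 mod 509 = 506

Answer: 506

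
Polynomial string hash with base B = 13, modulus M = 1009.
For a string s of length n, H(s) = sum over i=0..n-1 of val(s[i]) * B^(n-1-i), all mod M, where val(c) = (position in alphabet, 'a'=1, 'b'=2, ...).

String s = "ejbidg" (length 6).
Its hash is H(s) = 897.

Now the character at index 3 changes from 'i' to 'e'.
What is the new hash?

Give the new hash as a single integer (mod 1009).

Answer: 221

Derivation:
val('i') = 9, val('e') = 5
Position k = 3, exponent = n-1-k = 2
B^2 mod M = 13^2 mod 1009 = 169
Delta = (5 - 9) * 169 mod 1009 = 333
New hash = (897 + 333) mod 1009 = 221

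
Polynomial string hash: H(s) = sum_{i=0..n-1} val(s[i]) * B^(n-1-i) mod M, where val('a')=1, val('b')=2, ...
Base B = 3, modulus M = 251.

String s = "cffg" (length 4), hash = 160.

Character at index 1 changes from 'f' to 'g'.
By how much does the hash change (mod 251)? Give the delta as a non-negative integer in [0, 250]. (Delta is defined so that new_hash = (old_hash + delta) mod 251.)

Delta formula: (val(new) - val(old)) * B^(n-1-k) mod M
  val('g') - val('f') = 7 - 6 = 1
  B^(n-1-k) = 3^2 mod 251 = 9
  Delta = 1 * 9 mod 251 = 9

Answer: 9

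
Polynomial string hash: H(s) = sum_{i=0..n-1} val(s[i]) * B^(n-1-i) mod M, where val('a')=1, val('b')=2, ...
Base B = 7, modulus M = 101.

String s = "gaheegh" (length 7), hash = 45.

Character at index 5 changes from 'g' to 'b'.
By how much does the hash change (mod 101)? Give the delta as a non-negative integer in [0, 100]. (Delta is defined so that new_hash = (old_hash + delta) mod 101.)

Delta formula: (val(new) - val(old)) * B^(n-1-k) mod M
  val('b') - val('g') = 2 - 7 = -5
  B^(n-1-k) = 7^1 mod 101 = 7
  Delta = -5 * 7 mod 101 = 66

Answer: 66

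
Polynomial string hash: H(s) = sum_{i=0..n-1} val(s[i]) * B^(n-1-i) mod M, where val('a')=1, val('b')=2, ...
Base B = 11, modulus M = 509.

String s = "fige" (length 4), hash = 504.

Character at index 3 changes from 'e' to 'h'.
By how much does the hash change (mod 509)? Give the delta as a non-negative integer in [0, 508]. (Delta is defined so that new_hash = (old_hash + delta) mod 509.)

Delta formula: (val(new) - val(old)) * B^(n-1-k) mod M
  val('h') - val('e') = 8 - 5 = 3
  B^(n-1-k) = 11^0 mod 509 = 1
  Delta = 3 * 1 mod 509 = 3

Answer: 3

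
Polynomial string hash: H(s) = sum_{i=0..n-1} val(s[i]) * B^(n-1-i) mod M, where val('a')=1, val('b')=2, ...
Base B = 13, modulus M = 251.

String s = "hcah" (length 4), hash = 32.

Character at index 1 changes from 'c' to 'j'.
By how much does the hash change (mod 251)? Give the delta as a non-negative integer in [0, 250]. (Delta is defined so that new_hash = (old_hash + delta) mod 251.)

Answer: 179

Derivation:
Delta formula: (val(new) - val(old)) * B^(n-1-k) mod M
  val('j') - val('c') = 10 - 3 = 7
  B^(n-1-k) = 13^2 mod 251 = 169
  Delta = 7 * 169 mod 251 = 179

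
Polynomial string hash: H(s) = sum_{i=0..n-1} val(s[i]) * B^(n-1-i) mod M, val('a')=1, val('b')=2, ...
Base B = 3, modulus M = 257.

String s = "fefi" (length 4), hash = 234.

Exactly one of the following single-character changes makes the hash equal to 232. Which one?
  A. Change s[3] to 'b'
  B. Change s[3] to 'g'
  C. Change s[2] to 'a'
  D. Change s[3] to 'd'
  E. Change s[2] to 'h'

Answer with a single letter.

Answer: B

Derivation:
Option A: s[3]='i'->'b', delta=(2-9)*3^0 mod 257 = 250, hash=234+250 mod 257 = 227
Option B: s[3]='i'->'g', delta=(7-9)*3^0 mod 257 = 255, hash=234+255 mod 257 = 232 <-- target
Option C: s[2]='f'->'a', delta=(1-6)*3^1 mod 257 = 242, hash=234+242 mod 257 = 219
Option D: s[3]='i'->'d', delta=(4-9)*3^0 mod 257 = 252, hash=234+252 mod 257 = 229
Option E: s[2]='f'->'h', delta=(8-6)*3^1 mod 257 = 6, hash=234+6 mod 257 = 240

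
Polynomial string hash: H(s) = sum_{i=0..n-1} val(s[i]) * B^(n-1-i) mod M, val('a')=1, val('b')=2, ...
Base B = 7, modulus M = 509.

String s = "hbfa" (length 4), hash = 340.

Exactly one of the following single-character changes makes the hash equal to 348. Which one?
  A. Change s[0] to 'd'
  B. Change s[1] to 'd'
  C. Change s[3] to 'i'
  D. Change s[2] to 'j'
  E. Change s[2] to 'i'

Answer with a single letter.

Answer: C

Derivation:
Option A: s[0]='h'->'d', delta=(4-8)*7^3 mod 509 = 155, hash=340+155 mod 509 = 495
Option B: s[1]='b'->'d', delta=(4-2)*7^2 mod 509 = 98, hash=340+98 mod 509 = 438
Option C: s[3]='a'->'i', delta=(9-1)*7^0 mod 509 = 8, hash=340+8 mod 509 = 348 <-- target
Option D: s[2]='f'->'j', delta=(10-6)*7^1 mod 509 = 28, hash=340+28 mod 509 = 368
Option E: s[2]='f'->'i', delta=(9-6)*7^1 mod 509 = 21, hash=340+21 mod 509 = 361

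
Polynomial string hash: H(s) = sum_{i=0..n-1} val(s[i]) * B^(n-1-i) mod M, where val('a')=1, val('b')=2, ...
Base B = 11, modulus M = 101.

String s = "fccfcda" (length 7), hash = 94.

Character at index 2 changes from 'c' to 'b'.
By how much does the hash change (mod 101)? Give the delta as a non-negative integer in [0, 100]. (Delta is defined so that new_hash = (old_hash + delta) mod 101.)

Delta formula: (val(new) - val(old)) * B^(n-1-k) mod M
  val('b') - val('c') = 2 - 3 = -1
  B^(n-1-k) = 11^4 mod 101 = 97
  Delta = -1 * 97 mod 101 = 4

Answer: 4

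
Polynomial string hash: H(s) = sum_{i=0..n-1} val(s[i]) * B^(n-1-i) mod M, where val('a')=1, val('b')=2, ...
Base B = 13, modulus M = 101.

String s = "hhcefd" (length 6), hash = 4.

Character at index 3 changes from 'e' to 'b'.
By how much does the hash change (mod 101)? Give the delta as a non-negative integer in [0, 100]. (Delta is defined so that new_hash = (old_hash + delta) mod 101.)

Answer: 99

Derivation:
Delta formula: (val(new) - val(old)) * B^(n-1-k) mod M
  val('b') - val('e') = 2 - 5 = -3
  B^(n-1-k) = 13^2 mod 101 = 68
  Delta = -3 * 68 mod 101 = 99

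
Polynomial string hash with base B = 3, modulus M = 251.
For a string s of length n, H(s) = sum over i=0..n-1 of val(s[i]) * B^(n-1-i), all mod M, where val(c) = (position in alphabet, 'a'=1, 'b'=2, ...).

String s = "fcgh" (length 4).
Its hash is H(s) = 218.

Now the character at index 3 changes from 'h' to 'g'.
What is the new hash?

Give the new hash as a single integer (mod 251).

val('h') = 8, val('g') = 7
Position k = 3, exponent = n-1-k = 0
B^0 mod M = 3^0 mod 251 = 1
Delta = (7 - 8) * 1 mod 251 = 250
New hash = (218 + 250) mod 251 = 217

Answer: 217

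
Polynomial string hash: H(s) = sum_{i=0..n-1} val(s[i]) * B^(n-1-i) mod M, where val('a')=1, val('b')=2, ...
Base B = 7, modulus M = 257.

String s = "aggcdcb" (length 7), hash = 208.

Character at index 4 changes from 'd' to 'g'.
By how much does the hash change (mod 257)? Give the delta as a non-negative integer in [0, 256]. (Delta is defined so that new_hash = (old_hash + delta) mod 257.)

Delta formula: (val(new) - val(old)) * B^(n-1-k) mod M
  val('g') - val('d') = 7 - 4 = 3
  B^(n-1-k) = 7^2 mod 257 = 49
  Delta = 3 * 49 mod 257 = 147

Answer: 147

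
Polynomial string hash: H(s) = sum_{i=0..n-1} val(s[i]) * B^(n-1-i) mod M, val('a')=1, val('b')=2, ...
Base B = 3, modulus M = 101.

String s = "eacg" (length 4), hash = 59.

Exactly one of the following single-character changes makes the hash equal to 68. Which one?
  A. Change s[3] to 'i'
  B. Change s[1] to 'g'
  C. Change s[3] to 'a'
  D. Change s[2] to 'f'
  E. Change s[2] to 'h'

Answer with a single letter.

Option A: s[3]='g'->'i', delta=(9-7)*3^0 mod 101 = 2, hash=59+2 mod 101 = 61
Option B: s[1]='a'->'g', delta=(7-1)*3^2 mod 101 = 54, hash=59+54 mod 101 = 12
Option C: s[3]='g'->'a', delta=(1-7)*3^0 mod 101 = 95, hash=59+95 mod 101 = 53
Option D: s[2]='c'->'f', delta=(6-3)*3^1 mod 101 = 9, hash=59+9 mod 101 = 68 <-- target
Option E: s[2]='c'->'h', delta=(8-3)*3^1 mod 101 = 15, hash=59+15 mod 101 = 74

Answer: D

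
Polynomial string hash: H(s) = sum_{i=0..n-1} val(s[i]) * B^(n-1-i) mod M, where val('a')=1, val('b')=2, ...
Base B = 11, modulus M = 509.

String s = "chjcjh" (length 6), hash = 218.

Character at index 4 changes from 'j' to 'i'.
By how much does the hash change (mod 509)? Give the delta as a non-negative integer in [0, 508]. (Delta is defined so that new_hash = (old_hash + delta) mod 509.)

Answer: 498

Derivation:
Delta formula: (val(new) - val(old)) * B^(n-1-k) mod M
  val('i') - val('j') = 9 - 10 = -1
  B^(n-1-k) = 11^1 mod 509 = 11
  Delta = -1 * 11 mod 509 = 498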